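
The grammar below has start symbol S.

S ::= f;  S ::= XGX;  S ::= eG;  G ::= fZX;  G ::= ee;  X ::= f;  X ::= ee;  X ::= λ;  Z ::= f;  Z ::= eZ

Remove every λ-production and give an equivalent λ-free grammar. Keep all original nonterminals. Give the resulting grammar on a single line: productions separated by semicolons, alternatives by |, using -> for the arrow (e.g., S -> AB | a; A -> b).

S -> G | f | GX | XG | eG | XGX; G -> ee | fZ | fZX; X -> f | ee; Z -> f | eZ

Nullable set: {X}.
S -> XGX: X, X nullable, giving G | GX | XG | XGX.
G -> fZX: X nullable, giving fZ | fZX.
Drop X -> λ.
Unchanged (no nullable symbols): S -> eG; S -> f; G -> ee; X -> ee; X -> f; Z -> eZ; Z -> f.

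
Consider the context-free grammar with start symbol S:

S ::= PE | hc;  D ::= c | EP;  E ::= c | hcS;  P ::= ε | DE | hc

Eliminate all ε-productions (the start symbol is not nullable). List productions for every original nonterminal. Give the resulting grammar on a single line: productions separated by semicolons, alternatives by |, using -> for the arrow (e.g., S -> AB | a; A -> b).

Nullable set: {P}.
S -> PE: P nullable, giving E | PE.
D -> EP: P nullable, giving E | EP.
Drop P -> ε.
Unchanged (no nullable symbols): S -> hc; D -> c; E -> c; E -> hcS; P -> DE; P -> hc.

S -> E | PE | hc; D -> E | c | EP; E -> c | hcS; P -> DE | hc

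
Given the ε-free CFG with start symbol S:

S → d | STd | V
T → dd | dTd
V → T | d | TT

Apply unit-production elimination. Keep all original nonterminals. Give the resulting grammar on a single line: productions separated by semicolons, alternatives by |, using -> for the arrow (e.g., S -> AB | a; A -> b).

Unit productions: S->V, V->T.
Unit pairs (A ⇒* B via units): (S,T), (S,V), (V,T).
S: inherits non-unit rules of {S, T, V} → STd | TT | d | dTd | dd.
T: inherits non-unit rules of {T} → dTd | dd.
V: inherits non-unit rules of {T, V} → TT | d | dTd | dd.

S -> d | TT | dd | STd | dTd; T -> dd | dTd; V -> d | TT | dd | dTd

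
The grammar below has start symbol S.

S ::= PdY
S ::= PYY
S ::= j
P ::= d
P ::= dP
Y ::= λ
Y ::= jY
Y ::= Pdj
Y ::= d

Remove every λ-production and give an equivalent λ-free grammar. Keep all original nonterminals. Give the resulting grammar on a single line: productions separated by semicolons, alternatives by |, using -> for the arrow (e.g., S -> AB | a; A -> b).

S -> P | j | PY | Pd | PYY | PdY; P -> d | dP; Y -> d | j | jY | Pdj

Nullable set: {Y}.
S -> PYY: Y, Y nullable, giving P | PY | PYY.
S -> PdY: Y nullable, giving Pd | PdY.
Drop Y -> λ.
Y -> jY: Y nullable, giving j | jY.
Unchanged (no nullable symbols): S -> j; P -> d; P -> dP; Y -> Pdj; Y -> d.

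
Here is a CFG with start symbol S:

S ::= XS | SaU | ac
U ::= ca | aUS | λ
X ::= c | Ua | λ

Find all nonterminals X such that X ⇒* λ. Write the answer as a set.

Directly nullable (have an ε-rule): {U, X}.
Not nullable: S — each has a terminal in every rule's right-hand side or depends on a non-nullable symbol.

{U, X}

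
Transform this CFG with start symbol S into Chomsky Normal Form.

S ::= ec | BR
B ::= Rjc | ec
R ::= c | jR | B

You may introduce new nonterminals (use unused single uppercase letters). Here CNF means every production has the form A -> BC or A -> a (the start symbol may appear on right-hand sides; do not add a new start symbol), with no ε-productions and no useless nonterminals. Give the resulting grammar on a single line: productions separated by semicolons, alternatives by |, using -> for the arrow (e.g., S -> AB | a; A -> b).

No ε-productions.
After unit-elimination: S -> BR | ec; B -> ec | Rjc; R -> c | ec | jR | Rjc.
TERM: introduce C -> c, D -> e, A -> j and substitute in every rule of length ≥2.
BIN: B -> RAC becomes B -> RE, E -> AC; R -> RAC becomes R -> RF, F -> AC.

S -> BR | DC; A -> j; B -> DC | RE; C -> c; D -> e; E -> AC; F -> AC; R -> c | AR | DC | RF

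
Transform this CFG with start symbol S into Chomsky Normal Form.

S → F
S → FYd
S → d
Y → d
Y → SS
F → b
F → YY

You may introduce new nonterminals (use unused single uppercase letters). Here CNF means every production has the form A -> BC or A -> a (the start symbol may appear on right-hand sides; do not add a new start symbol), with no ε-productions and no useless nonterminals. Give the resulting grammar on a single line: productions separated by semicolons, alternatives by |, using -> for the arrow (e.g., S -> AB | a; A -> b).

S -> b | d | FB | YY; A -> d; B -> YA; F -> b | YY; Y -> d | SS

No ε-productions.
After unit-elimination: S -> b | d | YY | FYd; F -> b | YY; Y -> d | SS.
TERM: introduce A -> d and substitute in every rule of length ≥2.
BIN: S -> FYA becomes S -> FB, B -> YA.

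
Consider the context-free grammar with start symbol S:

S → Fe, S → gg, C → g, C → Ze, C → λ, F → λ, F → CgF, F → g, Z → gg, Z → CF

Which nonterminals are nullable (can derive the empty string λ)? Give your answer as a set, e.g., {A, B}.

Directly nullable (have an ε-rule): {C, F}.
Z is nullable via Z -> CF (every symbol on the right is already known nullable).
Not nullable: S — each has a terminal in every rule's right-hand side or depends on a non-nullable symbol.

{C, F, Z}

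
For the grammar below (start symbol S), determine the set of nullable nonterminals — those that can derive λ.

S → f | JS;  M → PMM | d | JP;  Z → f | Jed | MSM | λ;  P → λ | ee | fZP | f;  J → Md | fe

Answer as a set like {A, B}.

{P, Z}

Directly nullable (have an ε-rule): {P, Z}.
Not nullable: J, M, S — each has a terminal in every rule's right-hand side or depends on a non-nullable symbol.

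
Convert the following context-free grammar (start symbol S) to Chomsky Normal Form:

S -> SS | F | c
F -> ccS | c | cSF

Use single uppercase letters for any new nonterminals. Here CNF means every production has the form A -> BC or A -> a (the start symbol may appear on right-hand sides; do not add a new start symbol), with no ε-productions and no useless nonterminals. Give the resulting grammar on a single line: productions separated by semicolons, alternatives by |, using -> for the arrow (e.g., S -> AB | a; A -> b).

No ε-productions.
After unit-elimination: S -> c | SS | cSF | ccS; F -> c | cSF | ccS.
TERM: introduce A -> c and substitute in every rule of length ≥2.
BIN: F -> AAS becomes F -> AB, B -> AS; F -> ASF becomes F -> AC, C -> SF; S -> AAS becomes S -> AD, D -> AS; S -> ASF becomes S -> AE, E -> SF.

S -> c | AD | AE | SS; A -> c; B -> AS; C -> SF; D -> AS; E -> SF; F -> c | AB | AC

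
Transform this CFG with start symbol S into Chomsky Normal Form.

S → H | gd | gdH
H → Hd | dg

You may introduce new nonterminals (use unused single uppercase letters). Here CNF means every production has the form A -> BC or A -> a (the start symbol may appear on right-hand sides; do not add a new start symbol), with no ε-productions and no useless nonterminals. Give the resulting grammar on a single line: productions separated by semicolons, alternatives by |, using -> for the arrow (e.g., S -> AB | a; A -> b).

No ε-productions.
After unit-elimination: S -> Hd | dg | gd | gdH; H -> Hd | dg.
TERM: introduce A -> d, B -> g and substitute in every rule of length ≥2.
BIN: S -> BAH becomes S -> BC, C -> AH.

S -> AB | BA | BC | HA; A -> d; B -> g; C -> AH; H -> AB | HA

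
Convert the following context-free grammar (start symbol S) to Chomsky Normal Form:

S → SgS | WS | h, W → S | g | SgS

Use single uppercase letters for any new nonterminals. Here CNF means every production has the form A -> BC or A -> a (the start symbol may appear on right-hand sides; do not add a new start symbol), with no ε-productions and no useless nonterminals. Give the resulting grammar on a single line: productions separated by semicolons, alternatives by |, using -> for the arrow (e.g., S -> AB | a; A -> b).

S -> h | SB | WS; A -> g; B -> AS; C -> AS; W -> g | h | SC | WS

No ε-productions.
After unit-elimination: S -> h | WS | SgS; W -> g | h | WS | SgS.
TERM: introduce A -> g and substitute in every rule of length ≥2.
BIN: S -> SAS becomes S -> SB, B -> AS; W -> SAS becomes W -> SC, C -> AS.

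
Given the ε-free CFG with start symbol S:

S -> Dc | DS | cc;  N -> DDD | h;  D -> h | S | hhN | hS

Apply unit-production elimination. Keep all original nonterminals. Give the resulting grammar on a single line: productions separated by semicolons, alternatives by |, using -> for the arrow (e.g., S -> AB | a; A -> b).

S -> DS | Dc | cc; D -> h | DS | Dc | cc | hS | hhN; N -> h | DDD

Unit productions: D->S.
Unit pairs (A ⇒* B via units): (D,S).
S: inherits non-unit rules of {S} → DS | Dc | cc.
D: inherits non-unit rules of {D, S} → DS | Dc | cc | h | hS | hhN.
N: inherits non-unit rules of {N} → DDD | h.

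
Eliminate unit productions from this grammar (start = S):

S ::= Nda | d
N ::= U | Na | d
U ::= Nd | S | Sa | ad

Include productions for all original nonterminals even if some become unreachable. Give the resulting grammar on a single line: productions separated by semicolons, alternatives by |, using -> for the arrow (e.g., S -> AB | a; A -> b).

S -> d | Nda; N -> d | Na | Nd | Sa | ad | Nda; U -> d | Nd | Sa | ad | Nda

Unit productions: N->U, U->S.
Unit pairs (A ⇒* B via units): (N,S), (N,U), (U,S).
S: inherits non-unit rules of {S} → Nda | d.
N: inherits non-unit rules of {N, S, U} → Na | Nd | Nda | Sa | ad | d.
U: inherits non-unit rules of {S, U} → Nd | Nda | Sa | ad | d.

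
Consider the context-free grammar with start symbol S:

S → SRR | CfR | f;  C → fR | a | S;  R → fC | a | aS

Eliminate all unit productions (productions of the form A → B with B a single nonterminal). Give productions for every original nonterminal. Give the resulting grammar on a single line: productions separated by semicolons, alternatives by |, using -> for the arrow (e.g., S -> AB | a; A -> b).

S -> f | CfR | SRR; C -> a | f | fR | CfR | SRR; R -> a | aS | fC

Unit productions: C->S.
Unit pairs (A ⇒* B via units): (C,S).
S: inherits non-unit rules of {S} → CfR | SRR | f.
C: inherits non-unit rules of {C, S} → CfR | SRR | a | f | fR.
R: inherits non-unit rules of {R} → a | aS | fC.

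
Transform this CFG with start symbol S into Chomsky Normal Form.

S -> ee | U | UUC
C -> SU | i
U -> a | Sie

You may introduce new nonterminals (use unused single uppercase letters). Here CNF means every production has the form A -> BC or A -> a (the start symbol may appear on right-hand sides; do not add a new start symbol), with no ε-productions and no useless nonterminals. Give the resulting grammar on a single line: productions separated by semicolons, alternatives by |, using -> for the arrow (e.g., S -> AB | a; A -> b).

S -> a | BB | SD | UE; A -> i; B -> e; C -> i | SU; D -> AB; E -> UC; F -> AB; U -> a | SF

No ε-productions.
After unit-elimination: S -> a | ee | Sie | UUC; C -> i | SU; U -> a | Sie.
TERM: introduce B -> e, A -> i and substitute in every rule of length ≥2.
BIN: S -> SAB becomes S -> SD, D -> AB; S -> UUC becomes S -> UE, E -> UC; U -> SAB becomes U -> SF, F -> AB.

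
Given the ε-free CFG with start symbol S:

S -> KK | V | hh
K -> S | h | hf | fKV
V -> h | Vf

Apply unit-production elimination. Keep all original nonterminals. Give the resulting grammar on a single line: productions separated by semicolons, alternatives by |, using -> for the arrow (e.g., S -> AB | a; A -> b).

Unit productions: K->S, S->V.
Unit pairs (A ⇒* B via units): (K,S), (K,V), (S,V).
S: inherits non-unit rules of {S, V} → KK | Vf | h | hh.
K: inherits non-unit rules of {K, S, V} → KK | Vf | fKV | h | hf | hh.
V: inherits non-unit rules of {V} → Vf | h.

S -> h | KK | Vf | hh; K -> h | KK | Vf | hf | hh | fKV; V -> h | Vf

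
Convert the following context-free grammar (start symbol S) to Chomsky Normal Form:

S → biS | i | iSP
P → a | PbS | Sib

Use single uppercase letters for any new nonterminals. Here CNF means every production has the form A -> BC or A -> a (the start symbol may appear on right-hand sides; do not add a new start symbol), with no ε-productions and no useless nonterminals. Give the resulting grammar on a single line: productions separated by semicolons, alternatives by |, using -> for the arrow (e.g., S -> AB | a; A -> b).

S -> i | AE | BF; A -> b; B -> i; C -> AS; D -> BA; E -> BS; F -> SP; P -> a | PC | SD

No ε-productions.
No unit productions to eliminate.
TERM: introduce A -> b, B -> i and substitute in every rule of length ≥2.
BIN: P -> PAS becomes P -> PC, C -> AS; P -> SBA becomes P -> SD, D -> BA; S -> ABS becomes S -> AE, E -> BS; S -> BSP becomes S -> BF, F -> SP.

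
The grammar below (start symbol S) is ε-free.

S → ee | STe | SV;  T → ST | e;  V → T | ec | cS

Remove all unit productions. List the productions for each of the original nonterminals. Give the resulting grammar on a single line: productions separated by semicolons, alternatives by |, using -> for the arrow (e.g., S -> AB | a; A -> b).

Unit productions: V->T.
Unit pairs (A ⇒* B via units): (V,T).
S: inherits non-unit rules of {S} → STe | SV | ee.
T: inherits non-unit rules of {T} → ST | e.
V: inherits non-unit rules of {T, V} → ST | cS | e | ec.

S -> SV | ee | STe; T -> e | ST; V -> e | ST | cS | ec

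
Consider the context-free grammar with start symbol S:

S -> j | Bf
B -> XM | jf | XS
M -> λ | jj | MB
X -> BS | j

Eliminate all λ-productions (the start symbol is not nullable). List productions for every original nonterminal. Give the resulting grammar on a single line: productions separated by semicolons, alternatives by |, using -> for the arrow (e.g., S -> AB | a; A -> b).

Nullable set: {M}.
B -> XM: M nullable, giving X | XM.
Drop M -> λ.
M -> MB: M nullable, giving B | MB.
Unchanged (no nullable symbols): S -> Bf; S -> j; B -> XS; B -> jf; M -> jj; X -> BS; X -> j.

S -> j | Bf; B -> X | XM | XS | jf; M -> B | MB | jj; X -> j | BS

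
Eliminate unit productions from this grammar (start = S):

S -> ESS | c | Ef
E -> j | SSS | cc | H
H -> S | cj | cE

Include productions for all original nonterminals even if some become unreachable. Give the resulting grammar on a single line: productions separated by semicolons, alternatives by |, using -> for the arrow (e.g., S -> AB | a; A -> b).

S -> c | Ef | ESS; E -> c | j | Ef | cE | cc | cj | ESS | SSS; H -> c | Ef | cE | cj | ESS

Unit productions: E->H, H->S.
Unit pairs (A ⇒* B via units): (E,H), (E,S), (H,S).
S: inherits non-unit rules of {S} → ESS | Ef | c.
E: inherits non-unit rules of {E, H, S} → ESS | Ef | SSS | c | cE | cc | cj | j.
H: inherits non-unit rules of {H, S} → ESS | Ef | c | cE | cj.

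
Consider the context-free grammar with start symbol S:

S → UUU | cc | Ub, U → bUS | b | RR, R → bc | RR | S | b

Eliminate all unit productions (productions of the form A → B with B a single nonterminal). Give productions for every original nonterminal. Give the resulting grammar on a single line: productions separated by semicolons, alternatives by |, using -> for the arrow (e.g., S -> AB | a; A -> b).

S -> Ub | cc | UUU; R -> b | RR | Ub | bc | cc | UUU; U -> b | RR | bUS

Unit productions: R->S.
Unit pairs (A ⇒* B via units): (R,S).
S: inherits non-unit rules of {S} → UUU | Ub | cc.
R: inherits non-unit rules of {R, S} → RR | UUU | Ub | b | bc | cc.
U: inherits non-unit rules of {U} → RR | b | bUS.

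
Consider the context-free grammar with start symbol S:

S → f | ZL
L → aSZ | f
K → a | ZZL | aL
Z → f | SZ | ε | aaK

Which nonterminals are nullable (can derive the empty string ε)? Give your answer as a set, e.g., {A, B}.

Directly nullable (have an ε-rule): {Z}.
Not nullable: K, L, S — each has a terminal in every rule's right-hand side or depends on a non-nullable symbol.

{Z}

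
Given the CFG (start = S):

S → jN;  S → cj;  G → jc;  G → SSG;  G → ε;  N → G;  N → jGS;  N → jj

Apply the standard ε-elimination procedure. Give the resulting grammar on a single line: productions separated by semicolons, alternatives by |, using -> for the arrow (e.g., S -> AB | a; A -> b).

Nullable set: {G, N}.
S -> jN: N nullable, giving j | jN.
Drop G -> ε.
G -> SSG: G nullable, giving SS | SSG.
N -> G: G nullable, giving G.
N -> jGS: G nullable, giving jGS | jS.
Unchanged (no nullable symbols): S -> cj; G -> jc; N -> jj.

S -> j | cj | jN; G -> SS | jc | SSG; N -> G | jS | jj | jGS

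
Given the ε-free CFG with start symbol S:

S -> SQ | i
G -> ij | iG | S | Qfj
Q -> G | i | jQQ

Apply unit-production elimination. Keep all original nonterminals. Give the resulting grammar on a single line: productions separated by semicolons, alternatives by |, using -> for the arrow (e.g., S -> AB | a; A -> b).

Unit productions: G->S, Q->G.
Unit pairs (A ⇒* B via units): (G,S), (Q,G), (Q,S).
S: inherits non-unit rules of {S} → SQ | i.
G: inherits non-unit rules of {G, S} → Qfj | SQ | i | iG | ij.
Q: inherits non-unit rules of {G, Q, S} → Qfj | SQ | i | iG | ij | jQQ.

S -> i | SQ; G -> i | SQ | iG | ij | Qfj; Q -> i | SQ | iG | ij | Qfj | jQQ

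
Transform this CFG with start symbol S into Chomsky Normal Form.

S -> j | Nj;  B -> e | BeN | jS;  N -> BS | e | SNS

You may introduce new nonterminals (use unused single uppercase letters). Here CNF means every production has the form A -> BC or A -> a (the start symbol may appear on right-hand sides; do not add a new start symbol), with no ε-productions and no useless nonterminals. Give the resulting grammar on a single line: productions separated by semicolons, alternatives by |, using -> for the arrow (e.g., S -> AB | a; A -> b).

S -> j | NC; A -> e; B -> e | BD | CS; C -> j; D -> AN; E -> NS; N -> e | BS | SE

No ε-productions.
No unit productions to eliminate.
TERM: introduce A -> e, C -> j and substitute in every rule of length ≥2.
BIN: B -> BAN becomes B -> BD, D -> AN; N -> SNS becomes N -> SE, E -> NS.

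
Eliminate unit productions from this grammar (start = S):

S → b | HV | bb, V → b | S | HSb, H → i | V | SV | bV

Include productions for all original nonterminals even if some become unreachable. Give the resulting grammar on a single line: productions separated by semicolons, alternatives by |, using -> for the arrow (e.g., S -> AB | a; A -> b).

Unit productions: H->V, V->S.
Unit pairs (A ⇒* B via units): (H,S), (H,V), (V,S).
S: inherits non-unit rules of {S} → HV | b | bb.
H: inherits non-unit rules of {H, S, V} → HSb | HV | SV | b | bV | bb | i.
V: inherits non-unit rules of {S, V} → HSb | HV | b | bb.

S -> b | HV | bb; H -> b | i | HV | SV | bV | bb | HSb; V -> b | HV | bb | HSb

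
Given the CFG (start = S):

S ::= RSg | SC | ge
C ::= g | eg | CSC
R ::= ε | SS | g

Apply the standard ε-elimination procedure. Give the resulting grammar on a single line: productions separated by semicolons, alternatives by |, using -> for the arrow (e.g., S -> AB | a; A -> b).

S -> SC | Sg | ge | RSg; C -> g | eg | CSC; R -> g | SS

Nullable set: {R}.
S -> RSg: R nullable, giving RSg | Sg.
Drop R -> ε.
Unchanged (no nullable symbols): S -> SC; S -> ge; C -> CSC; C -> eg; C -> g; R -> SS; R -> g.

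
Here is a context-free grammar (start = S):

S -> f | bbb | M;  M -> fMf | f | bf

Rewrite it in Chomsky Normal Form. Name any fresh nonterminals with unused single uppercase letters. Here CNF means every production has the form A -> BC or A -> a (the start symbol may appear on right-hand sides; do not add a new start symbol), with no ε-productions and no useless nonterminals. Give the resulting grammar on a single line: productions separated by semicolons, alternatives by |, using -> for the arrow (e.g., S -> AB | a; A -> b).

No ε-productions.
After unit-elimination: S -> f | bf | bbb | fMf; M -> f | bf | fMf.
TERM: introduce A -> b, B -> f and substitute in every rule of length ≥2.
BIN: M -> BMB becomes M -> BC, C -> MB; S -> AAA becomes S -> AD, D -> AA; S -> BMB becomes S -> BE, E -> MB.

S -> f | AB | AD | BE; A -> b; B -> f; C -> MB; D -> AA; E -> MB; M -> f | AB | BC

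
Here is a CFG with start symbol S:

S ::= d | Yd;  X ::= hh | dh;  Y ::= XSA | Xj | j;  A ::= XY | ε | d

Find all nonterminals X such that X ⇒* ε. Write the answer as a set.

{A}

Directly nullable (have an ε-rule): {A}.
Not nullable: S, X, Y — each has a terminal in every rule's right-hand side or depends on a non-nullable symbol.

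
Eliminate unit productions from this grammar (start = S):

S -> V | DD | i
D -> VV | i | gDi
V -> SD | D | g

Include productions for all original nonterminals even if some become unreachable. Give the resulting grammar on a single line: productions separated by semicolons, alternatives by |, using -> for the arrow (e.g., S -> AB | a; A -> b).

Unit productions: S->V, V->D.
Unit pairs (A ⇒* B via units): (S,D), (S,V), (V,D).
S: inherits non-unit rules of {D, S, V} → DD | SD | VV | g | gDi | i.
D: inherits non-unit rules of {D} → VV | gDi | i.
V: inherits non-unit rules of {D, V} → SD | VV | g | gDi | i.

S -> g | i | DD | SD | VV | gDi; D -> i | VV | gDi; V -> g | i | SD | VV | gDi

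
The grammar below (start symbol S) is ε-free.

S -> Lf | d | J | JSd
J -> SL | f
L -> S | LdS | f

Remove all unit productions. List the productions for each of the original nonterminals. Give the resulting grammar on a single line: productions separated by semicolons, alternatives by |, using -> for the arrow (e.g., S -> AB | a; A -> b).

Unit productions: L->S, S->J.
Unit pairs (A ⇒* B via units): (L,J), (L,S), (S,J).
S: inherits non-unit rules of {J, S} → JSd | Lf | SL | d | f.
J: inherits non-unit rules of {J} → SL | f.
L: inherits non-unit rules of {J, L, S} → JSd | LdS | Lf | SL | d | f.

S -> d | f | Lf | SL | JSd; J -> f | SL; L -> d | f | Lf | SL | JSd | LdS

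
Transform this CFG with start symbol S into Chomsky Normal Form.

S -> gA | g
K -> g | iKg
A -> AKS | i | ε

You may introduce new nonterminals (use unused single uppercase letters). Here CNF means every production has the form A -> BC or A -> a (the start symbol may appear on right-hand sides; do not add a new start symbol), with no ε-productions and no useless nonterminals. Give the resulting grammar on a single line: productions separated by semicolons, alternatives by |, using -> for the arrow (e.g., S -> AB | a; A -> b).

S -> g | CA; A -> i | AD | KS; B -> i; C -> g; D -> KS; E -> KC; K -> g | BE

Nullable: {A}; after ε-elimination: S -> g | gA; A -> i | KS | AKS; K -> g | iKg.
No unit productions to eliminate.
TERM: introduce C -> g, B -> i and substitute in every rule of length ≥2.
BIN: A -> AKS becomes A -> AD, D -> KS; K -> BKC becomes K -> BE, E -> KC.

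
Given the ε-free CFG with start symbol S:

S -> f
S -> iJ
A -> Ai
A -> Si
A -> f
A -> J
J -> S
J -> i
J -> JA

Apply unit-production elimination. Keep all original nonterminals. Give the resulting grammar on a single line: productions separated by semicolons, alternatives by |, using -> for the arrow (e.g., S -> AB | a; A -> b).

S -> f | iJ; A -> f | i | Ai | JA | Si | iJ; J -> f | i | JA | iJ

Unit productions: A->J, J->S.
Unit pairs (A ⇒* B via units): (A,J), (A,S), (J,S).
S: inherits non-unit rules of {S} → f | iJ.
A: inherits non-unit rules of {A, J, S} → Ai | JA | Si | f | i | iJ.
J: inherits non-unit rules of {J, S} → JA | f | i | iJ.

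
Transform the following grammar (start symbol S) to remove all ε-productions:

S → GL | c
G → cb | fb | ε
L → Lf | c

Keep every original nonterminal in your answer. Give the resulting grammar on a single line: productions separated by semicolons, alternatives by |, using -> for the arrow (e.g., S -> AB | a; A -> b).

Nullable set: {G}.
S -> GL: G nullable, giving GL | L.
Drop G -> ε.
Unchanged (no nullable symbols): S -> c; G -> cb; G -> fb; L -> Lf; L -> c.

S -> L | c | GL; G -> cb | fb; L -> c | Lf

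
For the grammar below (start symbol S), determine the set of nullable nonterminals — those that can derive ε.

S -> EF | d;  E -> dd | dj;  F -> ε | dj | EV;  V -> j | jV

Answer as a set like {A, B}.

Directly nullable (have an ε-rule): {F}.
Not nullable: E, S, V — each has a terminal in every rule's right-hand side or depends on a non-nullable symbol.

{F}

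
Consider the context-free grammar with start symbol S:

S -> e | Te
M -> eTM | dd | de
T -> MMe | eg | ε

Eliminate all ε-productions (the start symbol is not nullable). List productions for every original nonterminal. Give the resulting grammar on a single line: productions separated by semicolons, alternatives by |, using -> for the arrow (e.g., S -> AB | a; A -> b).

S -> e | Te; M -> dd | de | eM | eTM; T -> eg | MMe

Nullable set: {T}.
S -> Te: T nullable, giving Te | e.
M -> eTM: T nullable, giving eM | eTM.
Drop T -> ε.
Unchanged (no nullable symbols): S -> e; M -> dd; M -> de; T -> MMe; T -> eg.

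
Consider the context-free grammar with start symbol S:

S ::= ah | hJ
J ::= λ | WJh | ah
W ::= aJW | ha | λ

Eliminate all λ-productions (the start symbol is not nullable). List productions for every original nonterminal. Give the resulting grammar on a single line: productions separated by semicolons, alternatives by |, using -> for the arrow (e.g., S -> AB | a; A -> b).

S -> h | ah | hJ; J -> h | Jh | Wh | ah | WJh; W -> a | aJ | aW | ha | aJW

Nullable set: {J, W}.
S -> hJ: J nullable, giving h | hJ.
Drop J -> λ.
J -> WJh: W, J nullable, giving Jh | WJh | Wh | h.
Drop W -> λ.
W -> aJW: J, W nullable, giving a | aJ | aJW | aW.
Unchanged (no nullable symbols): S -> ah; J -> ah; W -> ha.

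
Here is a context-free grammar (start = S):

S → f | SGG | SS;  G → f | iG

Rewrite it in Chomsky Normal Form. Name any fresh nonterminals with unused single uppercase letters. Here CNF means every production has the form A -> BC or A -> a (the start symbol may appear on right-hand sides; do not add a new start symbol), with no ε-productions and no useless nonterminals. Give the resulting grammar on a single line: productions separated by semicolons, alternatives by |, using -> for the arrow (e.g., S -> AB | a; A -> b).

S -> f | SB | SS; A -> i; B -> GG; G -> f | AG

No ε-productions.
No unit productions to eliminate.
TERM: introduce A -> i and substitute in every rule of length ≥2.
BIN: S -> SGG becomes S -> SB, B -> GG.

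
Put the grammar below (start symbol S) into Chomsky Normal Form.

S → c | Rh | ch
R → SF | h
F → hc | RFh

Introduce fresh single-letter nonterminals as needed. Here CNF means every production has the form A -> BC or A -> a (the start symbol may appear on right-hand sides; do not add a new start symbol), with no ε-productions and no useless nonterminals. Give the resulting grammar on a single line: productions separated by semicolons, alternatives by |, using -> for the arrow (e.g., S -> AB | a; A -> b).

No ε-productions.
No unit productions to eliminate.
TERM: introduce B -> c, A -> h and substitute in every rule of length ≥2.
BIN: F -> RFA becomes F -> RC, C -> FA.

S -> c | BA | RA; A -> h; B -> c; C -> FA; F -> AB | RC; R -> h | SF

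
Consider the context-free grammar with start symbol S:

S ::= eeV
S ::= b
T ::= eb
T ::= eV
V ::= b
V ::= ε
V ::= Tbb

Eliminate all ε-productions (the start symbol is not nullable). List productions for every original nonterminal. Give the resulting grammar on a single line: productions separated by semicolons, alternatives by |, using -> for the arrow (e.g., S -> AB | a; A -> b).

Nullable set: {V}.
S -> eeV: V nullable, giving ee | eeV.
T -> eV: V nullable, giving e | eV.
Drop V -> ε.
Unchanged (no nullable symbols): S -> b; T -> eb; V -> Tbb; V -> b.

S -> b | ee | eeV; T -> e | eV | eb; V -> b | Tbb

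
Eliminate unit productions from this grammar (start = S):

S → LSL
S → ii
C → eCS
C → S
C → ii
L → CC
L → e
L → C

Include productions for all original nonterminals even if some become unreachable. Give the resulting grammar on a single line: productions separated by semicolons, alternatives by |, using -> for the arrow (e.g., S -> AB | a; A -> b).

Unit productions: C->S, L->C.
Unit pairs (A ⇒* B via units): (C,S), (L,C), (L,S).
S: inherits non-unit rules of {S} → LSL | ii.
C: inherits non-unit rules of {C, S} → LSL | eCS | ii.
L: inherits non-unit rules of {C, L, S} → CC | LSL | e | eCS | ii.

S -> ii | LSL; C -> ii | LSL | eCS; L -> e | CC | ii | LSL | eCS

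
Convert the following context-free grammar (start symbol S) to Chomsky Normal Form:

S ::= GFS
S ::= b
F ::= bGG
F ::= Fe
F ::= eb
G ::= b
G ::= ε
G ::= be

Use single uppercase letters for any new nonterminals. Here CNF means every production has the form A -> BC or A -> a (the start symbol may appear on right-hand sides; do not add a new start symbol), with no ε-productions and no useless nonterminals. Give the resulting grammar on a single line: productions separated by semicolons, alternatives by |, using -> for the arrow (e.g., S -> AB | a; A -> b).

Nullable: {G}; after ε-elimination: S -> b | FS | GFS; F -> b | Fe | bG | eb | bGG; G -> b | be.
No unit productions to eliminate.
TERM: introduce B -> b, A -> e and substitute in every rule of length ≥2.
BIN: F -> BGG becomes F -> BC, C -> GG; S -> GFS becomes S -> GD, D -> FS.

S -> b | FS | GD; A -> e; B -> b; C -> GG; D -> FS; F -> b | AB | BC | BG | FA; G -> b | BA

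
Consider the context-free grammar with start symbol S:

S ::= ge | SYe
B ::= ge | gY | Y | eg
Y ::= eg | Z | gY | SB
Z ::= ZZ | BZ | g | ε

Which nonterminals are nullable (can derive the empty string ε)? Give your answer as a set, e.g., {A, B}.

{B, Y, Z}

Directly nullable (have an ε-rule): {Z}.
Y is nullable via Y -> Z (every symbol on the right is already known nullable).
B is nullable via B -> Y (every symbol on the right is already known nullable).
Not nullable: S — each has a terminal in every rule's right-hand side or depends on a non-nullable symbol.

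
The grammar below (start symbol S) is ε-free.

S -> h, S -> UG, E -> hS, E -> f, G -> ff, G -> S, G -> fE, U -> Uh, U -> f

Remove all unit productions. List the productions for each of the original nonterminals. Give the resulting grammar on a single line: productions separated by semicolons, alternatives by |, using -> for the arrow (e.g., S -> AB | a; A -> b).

Unit productions: G->S.
Unit pairs (A ⇒* B via units): (G,S).
S: inherits non-unit rules of {S} → UG | h.
E: inherits non-unit rules of {E} → f | hS.
G: inherits non-unit rules of {G, S} → UG | fE | ff | h.
U: inherits non-unit rules of {U} → Uh | f.

S -> h | UG; E -> f | hS; G -> h | UG | fE | ff; U -> f | Uh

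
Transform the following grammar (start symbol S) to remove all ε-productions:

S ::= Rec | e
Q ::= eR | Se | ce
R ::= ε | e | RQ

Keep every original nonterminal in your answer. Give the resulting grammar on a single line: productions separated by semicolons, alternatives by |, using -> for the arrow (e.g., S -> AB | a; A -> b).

S -> e | ec | Rec; Q -> e | Se | ce | eR; R -> Q | e | RQ

Nullable set: {R}.
S -> Rec: R nullable, giving Rec | ec.
Q -> eR: R nullable, giving e | eR.
Drop R -> ε.
R -> RQ: R nullable, giving Q | RQ.
Unchanged (no nullable symbols): S -> e; Q -> Se; Q -> ce; R -> e.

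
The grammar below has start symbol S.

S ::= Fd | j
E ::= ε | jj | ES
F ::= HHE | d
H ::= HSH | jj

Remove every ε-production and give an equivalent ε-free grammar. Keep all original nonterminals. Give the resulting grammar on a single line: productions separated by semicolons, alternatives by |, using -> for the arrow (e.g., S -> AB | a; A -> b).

S -> j | Fd; E -> S | ES | jj; F -> d | HH | HHE; H -> jj | HSH

Nullable set: {E}.
Drop E -> ε.
E -> ES: E nullable, giving ES | S.
F -> HHE: E nullable, giving HH | HHE.
Unchanged (no nullable symbols): S -> Fd; S -> j; E -> jj; F -> d; H -> HSH; H -> jj.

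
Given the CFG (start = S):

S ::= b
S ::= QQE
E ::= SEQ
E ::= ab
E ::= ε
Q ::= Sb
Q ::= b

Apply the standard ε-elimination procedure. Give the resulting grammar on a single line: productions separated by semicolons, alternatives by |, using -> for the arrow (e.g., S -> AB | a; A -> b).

Nullable set: {E}.
S -> QQE: E nullable, giving QQ | QQE.
Drop E -> ε.
E -> SEQ: E nullable, giving SEQ | SQ.
Unchanged (no nullable symbols): S -> b; E -> ab; Q -> Sb; Q -> b.

S -> b | QQ | QQE; E -> SQ | ab | SEQ; Q -> b | Sb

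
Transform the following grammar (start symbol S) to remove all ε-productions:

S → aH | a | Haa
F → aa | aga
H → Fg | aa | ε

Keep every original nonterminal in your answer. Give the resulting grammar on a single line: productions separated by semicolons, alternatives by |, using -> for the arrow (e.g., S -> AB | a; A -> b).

S -> a | aH | aa | Haa; F -> aa | aga; H -> Fg | aa

Nullable set: {H}.
S -> Haa: H nullable, giving Haa | aa.
S -> aH: H nullable, giving a | aH.
Drop H -> ε.
Unchanged (no nullable symbols): S -> a; F -> aa; F -> aga; H -> Fg; H -> aa.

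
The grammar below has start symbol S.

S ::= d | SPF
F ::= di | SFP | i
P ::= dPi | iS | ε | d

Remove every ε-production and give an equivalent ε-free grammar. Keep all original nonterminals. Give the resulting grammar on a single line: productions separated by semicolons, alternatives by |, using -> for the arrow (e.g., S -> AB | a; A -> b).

Nullable set: {P}.
S -> SPF: P nullable, giving SF | SPF.
F -> SFP: P nullable, giving SF | SFP.
Drop P -> ε.
P -> dPi: P nullable, giving dPi | di.
Unchanged (no nullable symbols): S -> d; F -> di; F -> i; P -> d; P -> iS.

S -> d | SF | SPF; F -> i | SF | di | SFP; P -> d | di | iS | dPi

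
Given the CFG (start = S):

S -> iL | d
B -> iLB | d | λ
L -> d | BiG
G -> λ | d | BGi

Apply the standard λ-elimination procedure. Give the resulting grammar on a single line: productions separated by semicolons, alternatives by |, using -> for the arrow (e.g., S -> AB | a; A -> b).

S -> d | iL; B -> d | iL | iLB; G -> d | i | Bi | Gi | BGi; L -> d | i | Bi | iG | BiG

Nullable set: {B, G}.
Drop B -> λ.
B -> iLB: B nullable, giving iL | iLB.
Drop G -> λ.
G -> BGi: B, G nullable, giving BGi | Bi | Gi | i.
L -> BiG: B, G nullable, giving Bi | BiG | i | iG.
Unchanged (no nullable symbols): S -> d; S -> iL; B -> d; G -> d; L -> d.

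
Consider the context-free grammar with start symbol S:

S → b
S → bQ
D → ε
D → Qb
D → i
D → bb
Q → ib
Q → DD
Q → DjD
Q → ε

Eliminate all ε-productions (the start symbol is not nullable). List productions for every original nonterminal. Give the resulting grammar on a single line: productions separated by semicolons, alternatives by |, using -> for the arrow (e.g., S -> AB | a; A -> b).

Nullable set: {D, Q}.
S -> bQ: Q nullable, giving b | bQ.
Drop D -> ε.
D -> Qb: Q nullable, giving Qb | b.
Drop Q -> ε.
Q -> DD: D, D nullable, giving D | DD.
Q -> DjD: D, D nullable, giving Dj | DjD | j | jD.
Unchanged (no nullable symbols): S -> b; D -> bb; D -> i; Q -> ib.

S -> b | bQ; D -> b | i | Qb | bb; Q -> D | j | DD | Dj | ib | jD | DjD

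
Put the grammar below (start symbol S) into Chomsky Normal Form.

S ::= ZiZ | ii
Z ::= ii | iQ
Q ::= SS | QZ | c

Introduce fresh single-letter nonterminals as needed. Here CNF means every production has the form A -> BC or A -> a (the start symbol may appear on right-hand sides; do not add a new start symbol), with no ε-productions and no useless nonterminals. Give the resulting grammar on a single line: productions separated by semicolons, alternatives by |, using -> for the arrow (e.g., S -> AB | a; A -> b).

S -> AA | ZB; A -> i; B -> AZ; Q -> c | QZ | SS; Z -> AA | AQ

No ε-productions.
No unit productions to eliminate.
TERM: introduce A -> i and substitute in every rule of length ≥2.
BIN: S -> ZAZ becomes S -> ZB, B -> AZ.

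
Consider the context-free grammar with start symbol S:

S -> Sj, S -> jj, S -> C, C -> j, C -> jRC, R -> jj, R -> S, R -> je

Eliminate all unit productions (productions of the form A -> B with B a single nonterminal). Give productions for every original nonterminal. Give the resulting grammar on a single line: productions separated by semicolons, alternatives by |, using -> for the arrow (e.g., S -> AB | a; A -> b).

S -> j | Sj | jj | jRC; C -> j | jRC; R -> j | Sj | je | jj | jRC

Unit productions: R->S, S->C.
Unit pairs (A ⇒* B via units): (R,C), (R,S), (S,C).
S: inherits non-unit rules of {C, S} → Sj | j | jRC | jj.
C: inherits non-unit rules of {C} → j | jRC.
R: inherits non-unit rules of {C, R, S} → Sj | j | jRC | je | jj.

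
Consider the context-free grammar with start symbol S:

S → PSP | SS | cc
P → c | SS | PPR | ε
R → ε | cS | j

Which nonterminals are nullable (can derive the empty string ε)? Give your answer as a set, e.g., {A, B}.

{P, R}

Directly nullable (have an ε-rule): {P, R}.
Not nullable: S — each has a terminal in every rule's right-hand side or depends on a non-nullable symbol.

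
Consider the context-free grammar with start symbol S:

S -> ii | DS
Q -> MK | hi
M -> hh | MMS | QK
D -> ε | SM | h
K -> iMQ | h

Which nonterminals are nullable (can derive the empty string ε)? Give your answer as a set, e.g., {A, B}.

Directly nullable (have an ε-rule): {D}.
Not nullable: K, M, Q, S — each has a terminal in every rule's right-hand side or depends on a non-nullable symbol.

{D}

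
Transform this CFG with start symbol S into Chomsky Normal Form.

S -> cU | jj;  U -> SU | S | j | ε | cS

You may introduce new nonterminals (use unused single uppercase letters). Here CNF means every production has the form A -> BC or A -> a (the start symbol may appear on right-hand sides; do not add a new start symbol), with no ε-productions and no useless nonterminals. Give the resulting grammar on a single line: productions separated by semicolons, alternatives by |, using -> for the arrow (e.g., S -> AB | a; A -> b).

Nullable: {U}; after ε-elimination: S -> c | cU | jj; U -> S | j | SU | cS.
After unit-elimination: S -> c | cU | jj; U -> c | j | SU | cS | cU | jj.
TERM: introduce A -> c, B -> j and substitute in every rule of length ≥2.

S -> c | AU | BB; A -> c; B -> j; U -> c | j | AS | AU | BB | SU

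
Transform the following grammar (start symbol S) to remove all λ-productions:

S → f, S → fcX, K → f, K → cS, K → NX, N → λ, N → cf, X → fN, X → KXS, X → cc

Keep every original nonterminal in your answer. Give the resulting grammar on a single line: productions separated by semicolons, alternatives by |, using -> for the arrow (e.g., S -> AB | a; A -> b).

Nullable set: {N}.
K -> NX: N nullable, giving NX | X.
Drop N -> λ.
X -> fN: N nullable, giving f | fN.
Unchanged (no nullable symbols): S -> f; S -> fcX; K -> cS; K -> f; N -> cf; X -> KXS; X -> cc.

S -> f | fcX; K -> X | f | NX | cS; N -> cf; X -> f | cc | fN | KXS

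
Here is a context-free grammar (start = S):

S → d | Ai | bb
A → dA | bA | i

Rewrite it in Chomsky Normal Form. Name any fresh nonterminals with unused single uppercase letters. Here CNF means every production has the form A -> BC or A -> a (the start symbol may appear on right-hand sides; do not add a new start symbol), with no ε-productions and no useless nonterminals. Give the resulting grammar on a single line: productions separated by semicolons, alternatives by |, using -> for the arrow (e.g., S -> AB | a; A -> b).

No ε-productions.
No unit productions to eliminate.
TERM: introduce B -> b, C -> d, D -> i and substitute in every rule of length ≥2.

S -> d | AD | BB; A -> i | BA | CA; B -> b; C -> d; D -> i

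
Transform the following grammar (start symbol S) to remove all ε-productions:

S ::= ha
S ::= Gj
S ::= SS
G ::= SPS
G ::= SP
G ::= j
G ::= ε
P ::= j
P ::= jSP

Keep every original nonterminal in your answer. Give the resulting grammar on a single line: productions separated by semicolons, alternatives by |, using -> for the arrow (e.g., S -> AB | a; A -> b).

S -> j | Gj | SS | ha; G -> j | SP | SPS; P -> j | jSP

Nullable set: {G}.
S -> Gj: G nullable, giving Gj | j.
Drop G -> ε.
Unchanged (no nullable symbols): S -> SS; S -> ha; G -> SP; G -> SPS; G -> j; P -> j; P -> jSP.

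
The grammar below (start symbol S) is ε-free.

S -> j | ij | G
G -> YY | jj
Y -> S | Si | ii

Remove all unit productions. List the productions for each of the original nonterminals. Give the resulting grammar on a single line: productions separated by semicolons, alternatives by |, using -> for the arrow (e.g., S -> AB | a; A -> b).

S -> j | YY | ij | jj; G -> YY | jj; Y -> j | Si | YY | ii | ij | jj

Unit productions: S->G, Y->S.
Unit pairs (A ⇒* B via units): (S,G), (Y,G), (Y,S).
S: inherits non-unit rules of {G, S} → YY | ij | j | jj.
G: inherits non-unit rules of {G} → YY | jj.
Y: inherits non-unit rules of {G, S, Y} → Si | YY | ii | ij | j | jj.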